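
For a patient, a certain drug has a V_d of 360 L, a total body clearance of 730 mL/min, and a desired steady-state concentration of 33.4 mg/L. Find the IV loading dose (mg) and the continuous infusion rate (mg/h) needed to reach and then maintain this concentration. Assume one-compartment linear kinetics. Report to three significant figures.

Loading dose = Vd × C = 360.0 × 33.4 = 12020 mg
CL = 730 mL/min × 60/1000 = 43.80 L/h
Infusion rate = 43.80 L/h × 33.4 mg/L = 1463 mg/h

(a) 12000 mg; (b) 1460 mg/h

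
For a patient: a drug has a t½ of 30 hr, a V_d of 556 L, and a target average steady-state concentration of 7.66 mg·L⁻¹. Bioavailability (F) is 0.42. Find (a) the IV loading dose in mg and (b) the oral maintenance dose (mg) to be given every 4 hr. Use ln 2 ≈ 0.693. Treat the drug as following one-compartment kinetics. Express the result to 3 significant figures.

LD = Vd × C = 556.0 × 7.66 = 4259 mg
CL = 0.693 × Vd / t½ = 0.693 × 556.0 / 30 = 12.84 L/h
D = CL × Css × τ / F = 12.84 × 7.66 × 4 / 0.42 = 936.7 mg

(a) 4260 mg; (b) 937 mg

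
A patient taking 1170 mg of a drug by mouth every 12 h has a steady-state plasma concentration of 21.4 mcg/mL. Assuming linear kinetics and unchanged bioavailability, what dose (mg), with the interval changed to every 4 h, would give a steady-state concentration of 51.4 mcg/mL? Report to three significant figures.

With linear kinetics, Css is proportional to dose rate (D/τ) at fixed clearance.
D₂ = D₁ × (Css,target / Css,current) × (τ₂/τ₁) = 1170 × (51.4/21.4) × (4/12) = 936.7 mg

937 mg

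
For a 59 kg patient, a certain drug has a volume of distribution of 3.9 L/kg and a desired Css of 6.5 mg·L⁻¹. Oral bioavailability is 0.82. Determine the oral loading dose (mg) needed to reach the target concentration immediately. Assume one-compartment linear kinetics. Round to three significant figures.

1820 mg

Total Vd = 3.9 × 59 = 230.1 L
The loading dose fills Vd to the target concentration.
LD = Vd × C / F = 230.1 × 6.500 / 0.82 = 1824 mg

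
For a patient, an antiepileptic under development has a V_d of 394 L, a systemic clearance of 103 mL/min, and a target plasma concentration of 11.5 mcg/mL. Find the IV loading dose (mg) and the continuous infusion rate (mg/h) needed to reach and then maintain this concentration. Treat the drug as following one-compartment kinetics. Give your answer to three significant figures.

LD = Vd · C_target = 394.0 × 11.5 = 4531 mg
Convert clearance: 103 mL/min × 60 min/h ÷ 1000 mL/L = 6.180 L/h
Infusion rate = 6.180 L/h × 11.5 mg/L = 71.07 mg/h

(a) 4530 mg; (b) 71.1 mg/h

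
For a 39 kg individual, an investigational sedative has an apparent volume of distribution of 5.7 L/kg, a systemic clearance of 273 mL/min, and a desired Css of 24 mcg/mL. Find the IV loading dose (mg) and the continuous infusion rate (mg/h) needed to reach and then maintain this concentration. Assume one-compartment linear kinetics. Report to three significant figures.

(a) 5340 mg; (b) 393 mg/h

Vd = 5.7 L/kg × 39 kg = 222.3 L
Loading dose = Vd × C = 222.3 × 24 = 5335 mg
CL = 273 mL/min = 273 × 0.06 = 16.38 L/h
Maintenance: replace elimination → rate = CL × Css = 16.38 × 24 = 393.1 mg/h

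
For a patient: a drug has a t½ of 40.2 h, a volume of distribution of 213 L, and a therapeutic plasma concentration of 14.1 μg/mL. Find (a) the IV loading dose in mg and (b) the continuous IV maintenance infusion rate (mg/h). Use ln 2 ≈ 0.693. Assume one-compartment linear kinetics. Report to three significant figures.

LD = Vd × C = 213.0 × 14.1 = 3003 mg
CL = 0.693 × Vd / t½ = 0.693 × 213.0 / 40.2 = 3.672 L/h
Infusion rate = CL × Css = 3.672 × 14.1 = 51.78 mg/h

(a) 3000 mg; (b) 51.8 mg/h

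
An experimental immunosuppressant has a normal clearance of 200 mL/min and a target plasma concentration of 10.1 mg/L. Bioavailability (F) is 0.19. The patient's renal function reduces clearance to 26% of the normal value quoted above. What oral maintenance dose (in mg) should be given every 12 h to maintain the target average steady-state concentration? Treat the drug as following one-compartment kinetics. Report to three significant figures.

Convert clearance: 200 mL/min × 60 min/h ÷ 1000 mL/L = 12.00 L/h
Patient clearance = 0.26 × 12.00 = 3.120 L/h
D = CL × Css × τ / F = 3.120 × 10.1 × 12 / 0.19 = 1990 mg

1990 mg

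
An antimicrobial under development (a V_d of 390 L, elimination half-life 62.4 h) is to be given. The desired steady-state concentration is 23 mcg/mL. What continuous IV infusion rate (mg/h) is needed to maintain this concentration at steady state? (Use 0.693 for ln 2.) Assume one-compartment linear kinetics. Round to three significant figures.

99.6 mg/h

CL = ln 2 · Vd / t½ = 0.693 × 390.0 / 62.4 = 4.331 L/h
Infusion rate = CL × Css = 4.331 × 23 = 99.61 mg/h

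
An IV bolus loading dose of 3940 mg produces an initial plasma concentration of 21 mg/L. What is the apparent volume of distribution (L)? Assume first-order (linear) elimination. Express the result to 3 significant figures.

Immediately after an IV bolus, C₀ = Dose / Vd, so Vd = Dose / C₀.
Vd = 3940 / 21 = 187.6 L

188 L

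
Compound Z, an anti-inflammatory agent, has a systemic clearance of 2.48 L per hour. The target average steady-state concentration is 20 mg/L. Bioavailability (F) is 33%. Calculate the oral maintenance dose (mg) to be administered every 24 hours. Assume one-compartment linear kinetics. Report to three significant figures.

3610 mg

At steady state, dose per interval replaces the amount cleared in that interval: F·D/τ = CL·Css.
D = CL × Css × τ / F = 2.480 × 20 × 24 / 0.33 = 3607 mg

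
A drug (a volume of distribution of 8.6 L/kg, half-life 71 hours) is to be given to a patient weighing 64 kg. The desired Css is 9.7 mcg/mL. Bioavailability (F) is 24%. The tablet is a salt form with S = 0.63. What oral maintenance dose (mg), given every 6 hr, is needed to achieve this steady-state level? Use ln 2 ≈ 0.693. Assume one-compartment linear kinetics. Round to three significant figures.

2070 mg

Vd(total) = 64 kg × 8.6 L/kg = 550.4 L
CL = ln 2 · Vd / t½ = 0.693 × 550.4 / 71 = 5.372 L/h
D = CL × Css × τ / F / S = 5.372 × 9.7 × 6 / 0.24 / 0.63 = 2068 mg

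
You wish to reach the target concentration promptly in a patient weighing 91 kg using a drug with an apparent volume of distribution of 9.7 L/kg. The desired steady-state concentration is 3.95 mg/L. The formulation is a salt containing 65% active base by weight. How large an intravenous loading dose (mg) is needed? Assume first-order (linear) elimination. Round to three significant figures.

Total Vd = 9.7 × 91 = 882.7 L
The loading dose fills Vd to the target concentration.
LD = Vd × C / S = 882.7 × 3.950 / 0.65 = 5364 mg

5360 mg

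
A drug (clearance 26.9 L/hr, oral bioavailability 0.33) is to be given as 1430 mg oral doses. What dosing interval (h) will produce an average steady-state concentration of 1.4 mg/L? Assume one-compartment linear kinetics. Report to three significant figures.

12.5 h

F·D/τ = CL·Css → τ = F·D / (CL·Css).
τ = 0.33 × 1430 / (26.9 × 1.4) = 12.53 h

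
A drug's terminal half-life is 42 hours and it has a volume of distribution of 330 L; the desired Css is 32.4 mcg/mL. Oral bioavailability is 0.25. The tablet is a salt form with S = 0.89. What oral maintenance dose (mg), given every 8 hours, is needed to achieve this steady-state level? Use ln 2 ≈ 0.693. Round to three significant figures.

6340 mg

CL = ln 2 · Vd / t½ = 0.693 × 330.0 / 42 = 5.445 L/h
D = CL × Css × τ / F / S = 5.445 × 32.4 × 8 / 0.25 / 0.89 = 6343 mg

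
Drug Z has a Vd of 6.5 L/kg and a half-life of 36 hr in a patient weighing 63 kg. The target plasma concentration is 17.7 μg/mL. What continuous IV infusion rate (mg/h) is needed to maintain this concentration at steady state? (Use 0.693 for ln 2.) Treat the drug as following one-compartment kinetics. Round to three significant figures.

140 mg/h

Vd(total) = 63 kg × 6.5 L/kg = 409.5 L
CL = 0.693 × Vd / t½ = 0.693 × 409.5 / 36 = 7.883 L/h
Infusion rate = CL × Css = 7.883 × 17.7 = 139.5 mg/h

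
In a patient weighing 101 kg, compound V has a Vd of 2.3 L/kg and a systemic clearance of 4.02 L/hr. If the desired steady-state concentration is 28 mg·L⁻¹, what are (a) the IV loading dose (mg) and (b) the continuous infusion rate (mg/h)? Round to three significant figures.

Total Vd = 2.3 × 101 = 232.3 L
Loading: fill Vd to C_target → 232.3 L × 28 mg/L = 6504 mg
Maintenance infusion rate = CL × Css = 4.020 × 28 = 112.6 mg/h

(a) 6500 mg; (b) 113 mg/h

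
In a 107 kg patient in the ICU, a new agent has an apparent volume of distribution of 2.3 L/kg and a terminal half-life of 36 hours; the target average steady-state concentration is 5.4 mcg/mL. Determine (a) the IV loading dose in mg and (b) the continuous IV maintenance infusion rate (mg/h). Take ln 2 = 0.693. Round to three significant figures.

(a) 1330 mg; (b) 25.6 mg/h

Total Vd = 2.3 × 107 = 246.1 L
LD = Vd × C = 246.1 × 5.4 = 1329 mg
CL = 0.693 × Vd / t½ = 0.693 × 246.1 / 36 = 4.737 L/h
Infusion rate = CL × Css = 4.737 × 5.4 = 25.58 mg/h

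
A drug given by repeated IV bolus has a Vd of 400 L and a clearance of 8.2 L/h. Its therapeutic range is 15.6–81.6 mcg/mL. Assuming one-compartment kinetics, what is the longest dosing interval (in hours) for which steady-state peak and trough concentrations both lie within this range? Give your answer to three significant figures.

k = CL / Vd = 8.200 / 400.0 = 0.02050 h⁻¹
Between IV bolus doses, concentration decays as C = C₀·e^(−kτ), so C_peak/C_trough = e^(kτ).
τ_max = ln(C_peak/C_trough) / k = ln(81.6/15.6) / 0.02050 = 1.655 / 0.02050 = 80.73 h

80.7 h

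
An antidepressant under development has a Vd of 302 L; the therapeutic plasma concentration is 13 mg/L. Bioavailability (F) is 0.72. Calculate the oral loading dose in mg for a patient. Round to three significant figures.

5450 mg

The loading dose fills Vd to the target concentration.
LD = Vd × C / F = 302.0 × 13.00 / 0.72 = 5453 mg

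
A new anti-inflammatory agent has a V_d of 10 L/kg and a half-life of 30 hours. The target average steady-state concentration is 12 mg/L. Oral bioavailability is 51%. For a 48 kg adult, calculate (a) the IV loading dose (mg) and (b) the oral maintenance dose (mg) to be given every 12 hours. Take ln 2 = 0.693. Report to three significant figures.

Total Vd = 10 × 48 = 480.0 L
LD = Vd × C = 480.0 × 12 = 5760 mg
CL = 0.693 × Vd / t½ = 0.693 × 480.0 / 30 = 11.09 L/h
D = CL × Css × τ / F = 11.09 × 12 × 12 / 0.51 = 3131 mg

(a) 5760 mg; (b) 3130 mg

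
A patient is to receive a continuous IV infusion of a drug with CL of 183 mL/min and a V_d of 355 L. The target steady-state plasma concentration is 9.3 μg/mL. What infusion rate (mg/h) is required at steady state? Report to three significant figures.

102 mg/h

CL = 183 mL/min × 60/1000 = 10.98 L/h
Rate = CL × Css = 10.98 × 9.3 = 102.1 mg/h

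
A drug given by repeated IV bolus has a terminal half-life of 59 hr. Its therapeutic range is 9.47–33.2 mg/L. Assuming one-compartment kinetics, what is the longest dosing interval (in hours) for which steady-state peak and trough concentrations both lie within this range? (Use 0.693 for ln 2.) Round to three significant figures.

k = 0.693 / t½ = 0.693 / 59 = 0.01175 h⁻¹
Between IV bolus doses, concentration decays as C = C₀·e^(−kτ), so C_peak/C_trough = e^(kτ).
τ_max = ln(C_peak/C_trough) / k = ln(33.2/9.47) / 0.01175 = 1.254 / 0.01175 = 106.7 h

107 h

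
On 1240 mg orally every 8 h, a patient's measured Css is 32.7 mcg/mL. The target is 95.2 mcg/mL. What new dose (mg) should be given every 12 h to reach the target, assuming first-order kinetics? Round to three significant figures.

With linear kinetics, Css is proportional to dose rate (D/τ) at fixed clearance.
D₂ = D₁ × (Css,target / Css,current) × (τ₂/τ₁) = 1240 × (95.2/32.7) × (12/8) = 5415 mg

5420 mg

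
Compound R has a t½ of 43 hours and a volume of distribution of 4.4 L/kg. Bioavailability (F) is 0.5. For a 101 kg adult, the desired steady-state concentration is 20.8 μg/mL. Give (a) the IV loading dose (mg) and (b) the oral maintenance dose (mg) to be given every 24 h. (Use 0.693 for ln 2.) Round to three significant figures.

(a) 9240 mg; (b) 7150 mg

Vd = 4.4 L/kg × 101 kg = 444.4 L
LD = Vd × C = 444.4 × 20.8 = 9244 mg
CL = 0.693 × Vd / t½ = 0.693 × 444.4 / 43 = 7.162 L/h
D = CL × Css × τ / F = 7.162 × 20.8 × 24 / 0.5 = 7151 mg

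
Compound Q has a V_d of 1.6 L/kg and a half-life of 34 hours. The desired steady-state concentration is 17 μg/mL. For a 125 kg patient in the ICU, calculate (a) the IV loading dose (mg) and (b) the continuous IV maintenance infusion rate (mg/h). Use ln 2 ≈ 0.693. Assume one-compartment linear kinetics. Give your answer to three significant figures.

(a) 3400 mg; (b) 69.3 mg/h

Vd = 1.6 L/kg × 125 kg = 200.0 L
LD = Vd × C = 200.0 × 17 = 3400 mg
CL = 0.693 × Vd / t½ = 0.693 × 200.0 / 34 = 4.076 L/h
Infusion rate = CL × Css = 4.076 × 17 = 69.29 mg/h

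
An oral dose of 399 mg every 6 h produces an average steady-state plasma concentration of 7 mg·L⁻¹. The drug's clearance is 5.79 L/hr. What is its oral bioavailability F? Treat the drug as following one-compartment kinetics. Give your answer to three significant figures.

F·D/τ = CL·Css at steady state → F = CL·Css·τ / D.
F = 5.79 × 7 × 6 / 399 = 0.609

0.609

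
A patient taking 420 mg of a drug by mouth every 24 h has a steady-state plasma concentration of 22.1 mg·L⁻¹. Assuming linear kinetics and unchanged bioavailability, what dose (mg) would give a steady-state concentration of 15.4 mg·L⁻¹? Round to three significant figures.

293 mg

For first-order elimination, Css ∝ F·D/(CL·τ); F and CL are unchanged, so Css ∝ D/τ.
D₂ = D₁ × (Css,target / Css,current) = 420 × 15.4/22.1 = 292.7 mg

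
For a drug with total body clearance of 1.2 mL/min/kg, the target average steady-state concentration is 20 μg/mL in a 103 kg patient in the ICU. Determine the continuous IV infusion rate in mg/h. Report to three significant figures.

CL = 1.2 mL/min/kg × 103 kg = 123.6 mL/min = 123.6 × 60/1000 = 7.416 L/h
At steady state, infusion rate equals elimination rate: rate in = CL × Css.
Rate = CL × Css = 7.416 × 20 = 148.3 mg/h

148 mg/h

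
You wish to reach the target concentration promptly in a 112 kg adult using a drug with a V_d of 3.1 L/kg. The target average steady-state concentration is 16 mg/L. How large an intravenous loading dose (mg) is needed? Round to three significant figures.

Vd(total) = 112 kg × 3.1 L/kg = 347.2 L
LD = Vd × C = 347.2 × 16.00 = 5555 mg

5560 mg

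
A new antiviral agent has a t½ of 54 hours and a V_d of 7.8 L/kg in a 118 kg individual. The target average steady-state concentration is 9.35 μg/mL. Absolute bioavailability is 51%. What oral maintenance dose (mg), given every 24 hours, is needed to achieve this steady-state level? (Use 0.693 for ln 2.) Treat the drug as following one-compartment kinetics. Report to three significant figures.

Vd(total) = 118 kg × 7.8 L/kg = 920.4 L
CL = 0.693 × Vd / t½ = 0.693 × 920.4 / 54 = 11.81 L/h
D = CL × Css × τ / F = 11.81 × 9.35 × 24 / 0.51 = 5196 mg

5200 mg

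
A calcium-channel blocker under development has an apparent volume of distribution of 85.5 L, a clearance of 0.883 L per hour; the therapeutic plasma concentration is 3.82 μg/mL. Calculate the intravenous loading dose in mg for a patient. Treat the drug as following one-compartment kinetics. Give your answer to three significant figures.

LD = Vd × C = 85.50 × 3.820 = 326.6 mg

327 mg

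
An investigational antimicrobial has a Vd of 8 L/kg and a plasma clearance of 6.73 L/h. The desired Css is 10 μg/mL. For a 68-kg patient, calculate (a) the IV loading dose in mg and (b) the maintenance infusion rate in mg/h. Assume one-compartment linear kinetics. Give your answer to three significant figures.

(a) 5440 mg; (b) 67.3 mg/h

Vd(total) = 68 kg × 8 L/kg = 544.0 L
LD = Vd · C_target = 544.0 × 10 = 5440 mg
Maintenance: replace elimination → rate = CL × Css = 6.730 × 10 = 67.30 mg/h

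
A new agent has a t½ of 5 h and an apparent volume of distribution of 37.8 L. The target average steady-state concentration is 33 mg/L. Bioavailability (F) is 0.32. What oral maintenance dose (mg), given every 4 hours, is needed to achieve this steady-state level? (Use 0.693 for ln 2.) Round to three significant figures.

CL = 0.693 × Vd / t½ = 0.693 × 37.80 / 5 = 5.239 L/h
D = CL × Css × τ / F = 5.239 × 33 × 4 / 0.32 = 2161 mg

2160 mg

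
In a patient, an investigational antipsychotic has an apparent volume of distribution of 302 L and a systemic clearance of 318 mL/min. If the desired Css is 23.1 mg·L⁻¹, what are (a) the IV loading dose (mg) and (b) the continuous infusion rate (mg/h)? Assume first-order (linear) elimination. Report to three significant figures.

(a) 6980 mg; (b) 441 mg/h

Loading: fill Vd to C_target → 302.0 L × 23.1 mg/L = 6976 mg
CL = 318 mL/min = 318 × 0.06 = 19.08 L/h
Maintenance infusion rate = CL × Css = 19.08 × 23.1 = 440.7 mg/h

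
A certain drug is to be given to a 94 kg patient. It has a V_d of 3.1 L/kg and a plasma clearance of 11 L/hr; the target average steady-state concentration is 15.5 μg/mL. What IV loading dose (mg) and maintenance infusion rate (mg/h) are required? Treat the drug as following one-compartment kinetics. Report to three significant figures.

Vd = 3.1 L/kg × 94 kg = 291.4 L
Loading dose = Vd × C = 291.4 × 15.5 = 4517 mg
Infusion rate = 11.00 L/h × 15.5 mg/L = 170.5 mg/h

(a) 4520 mg; (b) 171 mg/h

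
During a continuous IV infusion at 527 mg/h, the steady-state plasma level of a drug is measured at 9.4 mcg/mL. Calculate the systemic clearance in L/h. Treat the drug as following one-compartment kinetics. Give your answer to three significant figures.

56.1 L/h

At steady state, infusion rate = CL × Css, so CL = rate / Css.
CL = 527 / 9.4 = 56.06 L/h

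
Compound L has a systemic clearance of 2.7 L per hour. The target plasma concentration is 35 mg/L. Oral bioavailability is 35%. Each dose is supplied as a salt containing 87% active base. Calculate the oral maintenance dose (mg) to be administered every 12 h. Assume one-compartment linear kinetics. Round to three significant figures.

3720 mg

At steady state, dose per interval replaces the amount cleared in that interval: F·S·D/τ = CL·Css.
D = CL × Css × τ / F / S = 2.700 × 35 × 12 / 0.35 / 0.87 = 3724 mg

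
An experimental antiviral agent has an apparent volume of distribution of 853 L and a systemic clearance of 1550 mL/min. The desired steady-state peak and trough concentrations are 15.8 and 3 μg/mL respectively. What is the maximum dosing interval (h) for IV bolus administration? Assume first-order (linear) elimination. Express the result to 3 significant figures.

15.2 h

CL = 1550 mL/min = 1550 × 0.06 = 93.00 L/h
k = CL / Vd = 93.00 / 853.0 = 0.1090 h⁻¹
Between IV bolus doses, concentration decays as C = C₀·e^(−kτ), so C_peak/C_trough = e^(kτ).
τ_max = ln(C_peak/C_trough) / k = ln(15.8/3) / 0.1090 = 1.661 / 0.1090 = 15.24 h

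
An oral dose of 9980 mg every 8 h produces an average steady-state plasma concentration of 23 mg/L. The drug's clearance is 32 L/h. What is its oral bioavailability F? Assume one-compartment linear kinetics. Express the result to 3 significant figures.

F·D/τ = CL·Css at steady state → F = CL·Css·τ / D.
F = 32 × 23 × 8 / 9980 = 0.590

0.590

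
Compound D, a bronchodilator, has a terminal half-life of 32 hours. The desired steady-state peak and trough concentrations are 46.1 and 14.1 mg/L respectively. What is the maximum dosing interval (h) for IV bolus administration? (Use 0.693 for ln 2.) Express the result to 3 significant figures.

54.7 h

k = 0.693 / t½ = 0.693 / 32 = 0.02166 h⁻¹
Between IV bolus doses, concentration decays as C = C₀·e^(−kτ), so C_peak/C_trough = e^(kτ).
τ_max = ln(C_peak/C_trough) / k = ln(46.1/14.1) / 0.02166 = 1.185 / 0.02166 = 54.71 h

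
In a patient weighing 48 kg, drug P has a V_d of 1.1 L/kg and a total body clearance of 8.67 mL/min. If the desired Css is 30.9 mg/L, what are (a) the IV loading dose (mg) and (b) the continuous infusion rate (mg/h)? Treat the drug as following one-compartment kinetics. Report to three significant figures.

Vd(total) = 48 kg × 1.1 L/kg = 52.80 L
LD = Vd · C_target = 52.80 × 30.9 = 1632 mg
CL = 8.67 mL/min = 8.67 × 0.06 = 0.5202 L/h
Maintenance infusion rate = CL × Css = 0.5202 × 30.9 = 16.07 mg/h

(a) 1630 mg; (b) 16.1 mg/h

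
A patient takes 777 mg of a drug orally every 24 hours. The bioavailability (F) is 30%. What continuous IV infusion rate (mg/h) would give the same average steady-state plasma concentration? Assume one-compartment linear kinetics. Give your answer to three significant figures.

9.71 mg/h

Equivalent systemic input: infusion rate = F·D/τ.
Rate = 0.3 × 777 / 24 = 9.713 mg/h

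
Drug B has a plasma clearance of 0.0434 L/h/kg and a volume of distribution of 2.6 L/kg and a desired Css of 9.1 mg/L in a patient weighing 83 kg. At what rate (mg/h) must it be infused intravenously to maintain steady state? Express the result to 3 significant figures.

CL = 0.0434 L/h/kg × 83 kg = 3.602 L/h
R₀ = 3.602 × 9.1 = 32.78 mg/h

32.8 mg/h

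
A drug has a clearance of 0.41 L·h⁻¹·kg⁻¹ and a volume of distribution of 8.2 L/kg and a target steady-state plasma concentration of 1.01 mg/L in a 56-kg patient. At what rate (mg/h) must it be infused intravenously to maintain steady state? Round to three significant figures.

23.2 mg/h

CL = 0.41 L·h⁻¹·kg⁻¹ × 56 kg = 22.96 L/h
R₀ = 22.96 × 1.01 = 23.19 mg/h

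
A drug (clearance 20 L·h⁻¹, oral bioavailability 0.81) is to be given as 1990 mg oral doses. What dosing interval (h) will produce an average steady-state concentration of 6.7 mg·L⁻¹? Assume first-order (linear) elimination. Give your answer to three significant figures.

12.0 h

F·D/τ = CL·Css → τ = F·D / (CL·Css).
τ = 0.81 × 1990 / (20 × 6.7) = 12.03 h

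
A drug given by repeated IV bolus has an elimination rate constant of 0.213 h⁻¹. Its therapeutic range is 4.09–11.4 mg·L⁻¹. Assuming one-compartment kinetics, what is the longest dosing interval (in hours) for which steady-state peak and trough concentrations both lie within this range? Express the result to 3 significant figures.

4.81 h

Between IV bolus doses, concentration decays as C = C₀·e^(−kτ), so C_peak/C_trough = e^(kτ).
τ_max = ln(C_peak/C_trough) / k = ln(11.4/4.09) / 0.2130 = 1.025 / 0.2130 = 4.812 h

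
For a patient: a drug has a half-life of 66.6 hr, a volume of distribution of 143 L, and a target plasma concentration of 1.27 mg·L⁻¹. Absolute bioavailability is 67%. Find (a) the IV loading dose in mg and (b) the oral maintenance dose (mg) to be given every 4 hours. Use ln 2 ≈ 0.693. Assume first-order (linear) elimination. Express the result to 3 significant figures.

(a) 182 mg; (b) 11.3 mg

LD = Vd × C = 143.0 × 1.27 = 181.6 mg
CL = 0.693 × Vd / t½ = 0.693 × 143.0 / 66.6 = 1.488 L/h
D = CL × Css × τ / F = 1.488 × 1.27 × 4 / 0.67 = 11.28 mg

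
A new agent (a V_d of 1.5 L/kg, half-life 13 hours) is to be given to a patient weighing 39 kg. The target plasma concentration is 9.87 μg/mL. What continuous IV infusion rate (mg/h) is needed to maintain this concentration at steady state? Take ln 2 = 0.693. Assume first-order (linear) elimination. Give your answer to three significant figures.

30.8 mg/h

Vd = 1.5 L/kg × 39 kg = 58.50 L
CL = 0.693 × Vd / t½ = 0.693 × 58.50 / 13 = 3.119 L/h
Infusion rate = CL × Css = 3.119 × 9.87 = 30.78 mg/h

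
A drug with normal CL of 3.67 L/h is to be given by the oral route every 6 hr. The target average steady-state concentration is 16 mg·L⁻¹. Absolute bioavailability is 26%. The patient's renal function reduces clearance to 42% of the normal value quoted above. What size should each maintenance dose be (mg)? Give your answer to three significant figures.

569 mg

Patient clearance = 0.42 × 3.670 = 1.541 L/h
D = CL × Css × τ / F = 1.541 × 16 × 6 / 0.26 = 569.0 mg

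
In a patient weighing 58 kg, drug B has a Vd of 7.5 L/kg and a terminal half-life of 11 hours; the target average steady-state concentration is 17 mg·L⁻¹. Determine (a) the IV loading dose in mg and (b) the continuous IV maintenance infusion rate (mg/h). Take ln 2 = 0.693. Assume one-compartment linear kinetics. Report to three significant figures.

(a) 7400 mg; (b) 466 mg/h

Vd(total) = 58 kg × 7.5 L/kg = 435.0 L
LD = Vd × C = 435.0 × 17 = 7395 mg
CL = 0.693 × Vd / t½ = 0.693 × 435.0 / 11 = 27.41 L/h
Infusion rate = CL × Css = 27.41 × 17 = 466.0 mg/h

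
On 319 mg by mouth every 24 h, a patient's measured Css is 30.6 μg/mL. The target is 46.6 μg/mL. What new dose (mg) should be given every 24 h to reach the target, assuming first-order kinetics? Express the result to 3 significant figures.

For first-order elimination, Css ∝ F·D/(CL·τ); F and CL are unchanged, so Css ∝ D/τ.
D₂ = D₁ × (Css,target / Css,current) = 319 × 46.6/30.6 = 485.8 mg

486 mg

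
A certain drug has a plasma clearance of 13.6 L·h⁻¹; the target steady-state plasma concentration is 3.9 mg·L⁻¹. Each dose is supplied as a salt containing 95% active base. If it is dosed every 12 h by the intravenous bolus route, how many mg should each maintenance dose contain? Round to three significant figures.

D = CL × Css × τ / S = 13.60 × 3.9 × 12 / 0.95 = 670.0 mg

670 mg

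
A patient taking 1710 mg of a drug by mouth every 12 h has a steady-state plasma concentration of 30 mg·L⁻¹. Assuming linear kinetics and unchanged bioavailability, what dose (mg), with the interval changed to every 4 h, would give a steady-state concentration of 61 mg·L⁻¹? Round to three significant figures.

1160 mg

For first-order elimination, Css ∝ F·D/(CL·τ); F and CL are unchanged, so Css ∝ D/τ.
D₂ = D₁ × (Css,target / Css,current) × (τ₂/τ₁) = 1710 × (61/30) × (4/12) = 1159 mg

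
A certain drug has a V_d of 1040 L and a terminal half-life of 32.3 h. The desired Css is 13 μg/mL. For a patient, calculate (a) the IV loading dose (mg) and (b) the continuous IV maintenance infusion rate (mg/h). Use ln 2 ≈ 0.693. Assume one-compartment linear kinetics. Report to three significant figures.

(a) 13500 mg; (b) 290 mg/h

LD = Vd × C = 1040 × 13 = 13520 mg
CL = 0.693 × Vd / t½ = 0.693 × 1040 / 32.3 = 22.31 L/h
Infusion rate = CL × Css = 22.31 × 13 = 290.0 mg/h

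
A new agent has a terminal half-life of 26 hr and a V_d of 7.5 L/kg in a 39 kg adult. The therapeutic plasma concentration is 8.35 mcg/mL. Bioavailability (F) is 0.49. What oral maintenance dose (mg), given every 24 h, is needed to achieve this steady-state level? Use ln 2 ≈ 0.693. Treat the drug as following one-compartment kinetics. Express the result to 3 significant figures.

3190 mg

Vd(total) = 39 kg × 7.5 L/kg = 292.5 L
CL = ln 2 · Vd / t½ = 0.693 × 292.5 / 26 = 7.796 L/h
D = CL × Css × τ / F = 7.796 × 8.35 × 24 / 0.49 = 3188 mg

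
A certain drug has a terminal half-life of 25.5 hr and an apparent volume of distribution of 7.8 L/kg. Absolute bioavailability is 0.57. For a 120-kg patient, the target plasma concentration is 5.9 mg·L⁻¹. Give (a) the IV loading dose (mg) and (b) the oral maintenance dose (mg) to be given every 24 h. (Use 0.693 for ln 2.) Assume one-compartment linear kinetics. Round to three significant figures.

(a) 5520 mg; (b) 6320 mg

Vd = 7.8 L/kg × 120 kg = 936.0 L
LD = Vd × C = 936.0 × 5.9 = 5522 mg
CL = 0.693 × Vd / t½ = 0.693 × 936.0 / 25.5 = 25.44 L/h
D = CL × Css × τ / F = 25.44 × 5.9 × 24 / 0.57 = 6320 mg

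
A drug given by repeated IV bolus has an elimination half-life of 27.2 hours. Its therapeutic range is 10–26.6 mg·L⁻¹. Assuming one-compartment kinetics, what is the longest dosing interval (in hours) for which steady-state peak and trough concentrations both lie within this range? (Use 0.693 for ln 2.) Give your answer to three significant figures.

38.4 h

k = 0.693 / t½ = 0.693 / 27.2 = 0.02548 h⁻¹
Between IV bolus doses, concentration decays as C = C₀·e^(−kτ), so C_peak/C_trough = e^(kτ).
τ_max = ln(C_peak/C_trough) / k = ln(26.6/10) / 0.02548 = 0.9783 / 0.02548 = 38.39 h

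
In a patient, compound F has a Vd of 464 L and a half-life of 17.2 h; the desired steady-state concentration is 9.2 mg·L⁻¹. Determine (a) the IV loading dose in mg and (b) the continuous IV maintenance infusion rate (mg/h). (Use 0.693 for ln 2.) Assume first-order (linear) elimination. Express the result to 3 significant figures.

(a) 4270 mg; (b) 172 mg/h

LD = Vd × C = 464.0 × 9.2 = 4269 mg
CL = 0.693 × Vd / t½ = 0.693 × 464.0 / 17.2 = 18.69 L/h
Infusion rate = CL × Css = 18.69 × 9.2 = 171.9 mg/h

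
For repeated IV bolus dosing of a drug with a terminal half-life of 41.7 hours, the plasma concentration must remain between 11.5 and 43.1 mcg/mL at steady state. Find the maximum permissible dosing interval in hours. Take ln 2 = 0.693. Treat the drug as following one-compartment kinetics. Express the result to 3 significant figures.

k = 0.693 / t½ = 0.693 / 41.7 = 0.01662 h⁻¹
Between IV bolus doses, concentration decays as C = C₀·e^(−kτ), so C_peak/C_trough = e^(kτ).
τ_max = ln(C_peak/C_trough) / k = ln(43.1/11.5) / 0.01662 = 1.321 / 0.01662 = 79.48 h

79.5 h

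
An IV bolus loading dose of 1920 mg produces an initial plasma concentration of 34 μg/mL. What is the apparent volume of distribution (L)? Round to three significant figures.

Immediately after an IV bolus, C₀ = Dose / Vd, so Vd = Dose / C₀.
Vd = 1920 / 34 = 56.47 L

56.5 L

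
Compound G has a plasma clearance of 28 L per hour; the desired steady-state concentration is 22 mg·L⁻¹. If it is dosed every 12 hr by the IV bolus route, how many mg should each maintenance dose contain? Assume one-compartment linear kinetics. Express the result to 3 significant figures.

D = CL × Css × τ = 28.00 × 22 × 12 = 7392 mg

7390 mg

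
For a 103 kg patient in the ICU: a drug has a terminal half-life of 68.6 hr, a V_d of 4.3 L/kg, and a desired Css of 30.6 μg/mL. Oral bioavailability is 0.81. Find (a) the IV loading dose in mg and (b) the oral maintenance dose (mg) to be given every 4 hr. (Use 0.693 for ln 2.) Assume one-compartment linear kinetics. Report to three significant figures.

(a) 13600 mg; (b) 676 mg

Vd = 4.3 L/kg × 103 kg = 442.9 L
LD = Vd × C = 442.9 × 30.6 = 13550 mg
CL = 0.693 × Vd / t½ = 0.693 × 442.9 / 68.6 = 4.474 L/h
D = CL × Css × τ / F = 4.474 × 30.6 × 4 / 0.81 = 676.1 mg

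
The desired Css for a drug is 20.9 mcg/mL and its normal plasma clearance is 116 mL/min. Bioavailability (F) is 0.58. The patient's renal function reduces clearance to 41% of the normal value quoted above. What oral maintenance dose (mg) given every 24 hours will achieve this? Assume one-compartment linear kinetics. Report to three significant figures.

Convert clearance: 116 mL/min × 60 min/h ÷ 1000 mL/L = 6.960 L/h
Patient clearance = 0.41 × 6.960 = 2.854 L/h
D = CL × Css × τ / F = 2.854 × 20.9 × 24 / 0.58 = 2468 mg

2470 mg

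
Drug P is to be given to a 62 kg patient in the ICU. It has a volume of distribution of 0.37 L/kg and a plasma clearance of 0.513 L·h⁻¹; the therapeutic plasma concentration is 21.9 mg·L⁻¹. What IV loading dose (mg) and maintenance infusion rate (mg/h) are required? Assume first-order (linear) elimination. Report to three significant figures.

(a) 502 mg; (b) 11.2 mg/h

Vd(total) = 62 kg × 0.37 L/kg = 22.94 L
LD = Vd · C_target = 22.94 × 21.9 = 502.4 mg
Maintenance: replace elimination → rate = CL × Css = 0.5130 × 21.9 = 11.23 mg/h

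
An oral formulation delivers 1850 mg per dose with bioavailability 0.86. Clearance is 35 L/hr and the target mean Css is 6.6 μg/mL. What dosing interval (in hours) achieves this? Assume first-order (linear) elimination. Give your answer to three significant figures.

6.89 h

F·D/τ = CL·Css → τ = F·D / (CL·Css).
τ = 0.86 × 1850 / (35 × 6.6) = 6.887 h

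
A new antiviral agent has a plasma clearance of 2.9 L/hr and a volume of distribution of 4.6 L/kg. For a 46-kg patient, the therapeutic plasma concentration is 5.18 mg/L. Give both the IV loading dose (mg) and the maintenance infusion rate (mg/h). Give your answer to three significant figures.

Vd = 4.6 L/kg × 46 kg = 211.6 L
Loading: fill Vd to C_target → 211.6 L × 5.18 mg/L = 1096 mg
Infusion rate = 2.900 L/h × 5.18 mg/L = 15.02 mg/h

(a) 1100 mg; (b) 15.0 mg/h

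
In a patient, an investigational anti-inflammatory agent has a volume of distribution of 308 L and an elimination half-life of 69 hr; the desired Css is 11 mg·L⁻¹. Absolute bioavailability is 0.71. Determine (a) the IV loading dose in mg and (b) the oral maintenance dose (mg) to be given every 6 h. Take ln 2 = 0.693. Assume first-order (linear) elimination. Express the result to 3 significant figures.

LD = Vd × C = 308.0 × 11 = 3388 mg
CL = 0.693 × Vd / t½ = 0.693 × 308.0 / 69 = 3.093 L/h
D = CL × Css × τ / F = 3.093 × 11 × 6 / 0.71 = 287.5 mg

(a) 3390 mg; (b) 288 mg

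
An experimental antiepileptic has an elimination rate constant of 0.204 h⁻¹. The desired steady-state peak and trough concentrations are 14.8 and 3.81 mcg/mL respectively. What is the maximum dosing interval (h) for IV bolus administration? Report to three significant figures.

6.65 h

Between IV bolus doses, concentration decays as C = C₀·e^(−kτ), so C_peak/C_trough = e^(kτ).
τ_max = ln(C_peak/C_trough) / k = ln(14.8/3.81) / 0.2040 = 1.357 / 0.2040 = 6.652 h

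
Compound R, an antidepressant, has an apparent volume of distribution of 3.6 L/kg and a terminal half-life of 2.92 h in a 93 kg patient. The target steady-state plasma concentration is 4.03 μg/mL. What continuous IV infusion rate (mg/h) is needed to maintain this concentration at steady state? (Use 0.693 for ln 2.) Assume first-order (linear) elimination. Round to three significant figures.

Vd(total) = 93 kg × 3.6 L/kg = 334.8 L
CL = 0.693 × Vd / t½ = 0.693 × 334.8 / 2.92 = 79.46 L/h
Infusion rate = CL × Css = 79.46 × 4.03 = 320.2 mg/h

320 mg/h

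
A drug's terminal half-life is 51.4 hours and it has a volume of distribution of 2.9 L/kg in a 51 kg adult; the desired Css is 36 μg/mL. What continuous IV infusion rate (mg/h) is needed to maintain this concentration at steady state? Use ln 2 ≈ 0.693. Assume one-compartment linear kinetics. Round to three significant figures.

71.8 mg/h

Vd = 2.9 L/kg × 51 kg = 147.9 L
k = 0.693/51.4 = 0.01348 h⁻¹, so CL = k·Vd = 0.01348 × 147.9 = 1.994 L/h
Infusion rate = CL × Css = 1.994 × 36 = 71.78 mg/h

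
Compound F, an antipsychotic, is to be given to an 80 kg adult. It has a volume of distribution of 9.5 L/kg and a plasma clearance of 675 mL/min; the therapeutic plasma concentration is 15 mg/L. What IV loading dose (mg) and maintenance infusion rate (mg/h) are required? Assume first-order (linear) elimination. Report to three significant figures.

Vd(total) = 80 kg × 9.5 L/kg = 760.0 L
Loading dose = Vd × C = 760.0 × 15 = 11400 mg
CL = 675 mL/min = 675 × 0.06 = 40.50 L/h
Infusion rate = 40.50 L/h × 15 mg/L = 607.5 mg/h

(a) 11400 mg; (b) 608 mg/h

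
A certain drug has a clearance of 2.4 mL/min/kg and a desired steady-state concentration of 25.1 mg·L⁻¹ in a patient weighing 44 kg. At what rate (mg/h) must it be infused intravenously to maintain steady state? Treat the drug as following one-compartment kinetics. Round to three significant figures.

159 mg/h

CL = 2.4 mL/min/kg × 44 kg = 105.6 mL/min = 105.6 × 60/1000 = 6.336 L/h
Rate = CL × Css = 6.336 × 25.1 = 159.0 mg/h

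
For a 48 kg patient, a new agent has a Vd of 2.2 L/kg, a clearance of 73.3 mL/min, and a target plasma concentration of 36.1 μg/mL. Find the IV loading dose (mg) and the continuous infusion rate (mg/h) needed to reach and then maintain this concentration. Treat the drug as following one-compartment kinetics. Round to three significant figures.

Vd(total) = 48 kg × 2.2 L/kg = 105.6 L
Loading dose = Vd × C = 105.6 × 36.1 = 3812 mg
CL = 73.3 mL/min × 60/1000 = 4.398 L/h
Maintenance infusion rate = CL × Css = 4.398 × 36.1 = 158.8 mg/h

(a) 3810 mg; (b) 159 mg/h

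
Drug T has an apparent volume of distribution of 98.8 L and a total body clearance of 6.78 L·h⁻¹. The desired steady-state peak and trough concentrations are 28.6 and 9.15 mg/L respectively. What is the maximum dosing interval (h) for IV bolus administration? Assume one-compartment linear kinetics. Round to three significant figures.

16.6 h

k = CL / Vd = 6.780 / 98.80 = 0.06862 h⁻¹
Between IV bolus doses, concentration decays as C = C₀·e^(−kτ), so C_peak/C_trough = e^(kτ).
τ_max = ln(C_peak/C_trough) / k = ln(28.6/9.15) / 0.06862 = 1.140 / 0.06862 = 16.61 h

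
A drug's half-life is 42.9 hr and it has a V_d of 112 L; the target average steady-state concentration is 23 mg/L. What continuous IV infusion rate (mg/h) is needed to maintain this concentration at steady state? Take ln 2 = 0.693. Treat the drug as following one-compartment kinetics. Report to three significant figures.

CL = 0.693 × Vd / t½ = 0.693 × 112.0 / 42.9 = 1.809 L/h
Infusion rate = CL × Css = 1.809 × 23 = 41.61 mg/h

41.6 mg/h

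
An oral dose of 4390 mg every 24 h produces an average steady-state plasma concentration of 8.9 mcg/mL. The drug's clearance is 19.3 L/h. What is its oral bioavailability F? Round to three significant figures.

0.939

F·D/τ = CL·Css at steady state → F = CL·Css·τ / D.
F = 19.3 × 8.9 × 24 / 4390 = 0.939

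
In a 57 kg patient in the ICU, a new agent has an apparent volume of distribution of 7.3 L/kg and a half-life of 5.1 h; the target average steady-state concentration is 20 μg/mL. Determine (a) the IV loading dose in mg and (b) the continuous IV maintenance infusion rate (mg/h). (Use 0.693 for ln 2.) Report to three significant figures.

Vd(total) = 57 kg × 7.3 L/kg = 416.1 L
LD = Vd × C = 416.1 × 20 = 8322 mg
CL = 0.693 × Vd / t½ = 0.693 × 416.1 / 5.1 = 56.54 L/h
Infusion rate = CL × Css = 56.54 × 20 = 1131 mg/h

(a) 8320 mg; (b) 1130 mg/h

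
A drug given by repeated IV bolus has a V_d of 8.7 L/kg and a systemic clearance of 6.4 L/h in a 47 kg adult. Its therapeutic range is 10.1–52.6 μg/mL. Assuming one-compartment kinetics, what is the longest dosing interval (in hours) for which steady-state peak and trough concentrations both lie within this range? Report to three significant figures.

Total Vd = 8.7 × 47 = 408.9 L
k = CL / Vd = 6.400 / 408.9 = 0.01565 h⁻¹
Between IV bolus doses, concentration decays as C = C₀·e^(−kτ), so C_peak/C_trough = e^(kτ).
τ_max = ln(C_peak/C_trough) / k = ln(52.6/10.1) / 0.01565 = 1.650 / 0.01565 = 105.4 h

105 h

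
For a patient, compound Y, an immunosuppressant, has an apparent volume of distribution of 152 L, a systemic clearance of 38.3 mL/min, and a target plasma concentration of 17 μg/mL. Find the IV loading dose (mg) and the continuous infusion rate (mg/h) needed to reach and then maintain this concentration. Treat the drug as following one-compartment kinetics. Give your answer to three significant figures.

(a) 2580 mg; (b) 39.1 mg/h

Loading: fill Vd to C_target → 152.0 L × 17 mg/L = 2584 mg
Convert clearance: 38.3 mL/min × 60 min/h ÷ 1000 mL/L = 2.298 L/h
Infusion rate = 2.298 L/h × 17 mg/L = 39.07 mg/h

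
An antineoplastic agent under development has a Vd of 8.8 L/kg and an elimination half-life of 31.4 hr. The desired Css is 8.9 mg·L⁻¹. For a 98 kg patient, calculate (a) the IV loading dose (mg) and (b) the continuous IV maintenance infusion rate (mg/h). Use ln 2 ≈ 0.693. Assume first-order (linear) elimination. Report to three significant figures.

Vd = 8.8 L/kg × 98 kg = 862.4 L
LD = Vd × C = 862.4 × 8.9 = 7675 mg
CL = 0.693 × Vd / t½ = 0.693 × 862.4 / 31.4 = 19.03 L/h
Infusion rate = CL × Css = 19.03 × 8.9 = 169.4 mg/h

(a) 7680 mg; (b) 169 mg/h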